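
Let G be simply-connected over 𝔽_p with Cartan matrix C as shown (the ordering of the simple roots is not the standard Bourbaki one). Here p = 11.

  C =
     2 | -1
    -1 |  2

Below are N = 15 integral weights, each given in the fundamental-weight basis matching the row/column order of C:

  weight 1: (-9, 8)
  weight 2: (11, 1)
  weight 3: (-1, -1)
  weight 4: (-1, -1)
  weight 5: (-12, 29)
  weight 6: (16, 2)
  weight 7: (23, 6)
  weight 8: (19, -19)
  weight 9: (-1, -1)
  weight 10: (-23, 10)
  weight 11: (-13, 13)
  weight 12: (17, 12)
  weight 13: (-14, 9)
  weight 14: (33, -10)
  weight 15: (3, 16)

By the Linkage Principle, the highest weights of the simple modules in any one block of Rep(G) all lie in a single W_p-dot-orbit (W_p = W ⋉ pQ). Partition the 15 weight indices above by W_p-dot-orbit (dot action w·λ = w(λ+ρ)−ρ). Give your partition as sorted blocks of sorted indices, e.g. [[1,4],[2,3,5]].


Type A_2, rank 2, |W|=6; reorder rows/cols to standard.

Each λ_j+ρ reduced to Ā_11; 2-tuples below use C's row order:

    λ_1+ρ ↦ (8, 1)
    λ_2+ρ ↦ (8, 1)
    λ_3+ρ ↦ (0, 0)
    λ_4+ρ ↦ (0, 0)
    λ_5+ρ ↦ (0, 8)
    λ_6+ρ ↦ (2, 6)
    λ_7+ρ ↦ (7, 2)
    λ_8+ρ ↦ (7, 2)
    λ_9+ρ ↦ (0, 0)
    λ_10+ρ ↦ (0, 0)
    λ_11+ρ ↦ (8, 1)
    λ_12+ρ ↦ (7, 2)
    λ_13+ρ ↦ (8, 1)
    λ_14+ρ ↦ (8, 1)
    λ_15+ρ ↦ (6, 1)

The 15 indices split into 6 linkage classes (same alcove rep ⇔ same W_11-dot-orbit):

[[1, 2, 11, 13, 14], [3, 4, 9, 10], [5], [6], [7, 8, 12], [15]]


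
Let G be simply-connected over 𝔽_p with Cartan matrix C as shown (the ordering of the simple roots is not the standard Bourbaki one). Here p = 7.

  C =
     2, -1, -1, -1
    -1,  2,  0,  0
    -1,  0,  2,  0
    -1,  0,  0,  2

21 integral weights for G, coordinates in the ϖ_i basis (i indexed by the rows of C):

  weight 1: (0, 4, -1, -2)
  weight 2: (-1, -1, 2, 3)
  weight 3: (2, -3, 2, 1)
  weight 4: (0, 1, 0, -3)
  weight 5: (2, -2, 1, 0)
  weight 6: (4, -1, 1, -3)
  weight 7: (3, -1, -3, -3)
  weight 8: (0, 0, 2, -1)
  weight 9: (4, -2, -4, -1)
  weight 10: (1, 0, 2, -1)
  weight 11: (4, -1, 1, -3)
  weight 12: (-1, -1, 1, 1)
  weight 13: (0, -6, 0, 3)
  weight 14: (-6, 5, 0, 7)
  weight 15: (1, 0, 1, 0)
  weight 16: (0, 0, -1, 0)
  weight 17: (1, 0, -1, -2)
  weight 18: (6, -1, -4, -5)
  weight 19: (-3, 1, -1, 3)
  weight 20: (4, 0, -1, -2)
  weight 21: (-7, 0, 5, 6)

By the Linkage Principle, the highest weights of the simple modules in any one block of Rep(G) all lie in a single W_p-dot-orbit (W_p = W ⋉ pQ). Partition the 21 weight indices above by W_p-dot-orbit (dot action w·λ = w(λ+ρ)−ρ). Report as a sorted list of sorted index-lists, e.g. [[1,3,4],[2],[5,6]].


Dynkin diagram of C (from the 6 off-diagonal −1 entries): D_4.

Alcove-folded reps (p=7, 21 weights, presented ϖ-order):

  [1] (0, 5, 0, 1)
  [2] (0, 0, 3, 4)
  [3] (1, 1, 2, 1)
  [4] (1, 1, 0, 1)
  [5] (1, 1, 2, 1)
  [6] (0, 0, 2, 2)
  [7] (0, 0, 2, 2)
  [8] (1, 1, 3, 0)
  [9] (1, 1, 3, 0)
  [10] (1, 1, 3, 0)
  [11] (0, 0, 2, 2)
  [12] (0, 0, 2, 2)
  [13] (1, 1, 3, 0)
  [14] (1, 1, 2, 1)
  [15] (1, 1, 2, 1)
  [16] (1, 1, 0, 1)
  [17] (1, 1, 0, 1)
  [18] (0, 0, 3, 4)
  [19] (0, 0, 2, 2)
  [20] (1, 1, 0, 1)
  [21] (0, 5, 0, 1)

6 distinct reps among the 21 weights ⇒ 6 W_7-linkage classes:

[[1, 21], [2, 18], [3, 5, 14, 15], [4, 16, 17, 20], [6, 7, 11, 12, 19], [8, 9, 10, 13]]


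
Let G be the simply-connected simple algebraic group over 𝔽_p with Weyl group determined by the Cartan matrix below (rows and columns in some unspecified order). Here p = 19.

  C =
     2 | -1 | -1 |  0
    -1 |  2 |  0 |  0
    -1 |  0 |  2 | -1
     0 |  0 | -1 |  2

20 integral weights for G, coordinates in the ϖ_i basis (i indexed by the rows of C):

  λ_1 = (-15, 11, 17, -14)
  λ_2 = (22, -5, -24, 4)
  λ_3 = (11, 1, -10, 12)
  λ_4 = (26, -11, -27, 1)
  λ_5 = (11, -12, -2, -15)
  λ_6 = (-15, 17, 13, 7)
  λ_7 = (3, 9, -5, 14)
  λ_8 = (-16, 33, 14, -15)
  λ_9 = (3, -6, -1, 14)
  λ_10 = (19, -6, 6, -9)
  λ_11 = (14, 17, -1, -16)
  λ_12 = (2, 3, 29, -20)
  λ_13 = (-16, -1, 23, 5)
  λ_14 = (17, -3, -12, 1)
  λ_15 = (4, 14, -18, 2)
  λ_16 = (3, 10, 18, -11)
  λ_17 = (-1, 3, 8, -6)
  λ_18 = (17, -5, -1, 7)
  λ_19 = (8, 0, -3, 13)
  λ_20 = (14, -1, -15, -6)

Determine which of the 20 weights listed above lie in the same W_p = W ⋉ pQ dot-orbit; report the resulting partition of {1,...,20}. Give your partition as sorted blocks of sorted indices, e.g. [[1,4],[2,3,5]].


C ↔ A_4 under row/col permutation; |W(A_4)| = 120.

W_19-reps of the 20 weights in Ā_19 (same 4-coord order as C):

  [1] (3, 2, 9, 4)
  [2] (0, 4, 1, 14)
  [3] (3, 2, 9, 4)
  [4] (5, 2, 2, 9)
  [5] (11, 3, 0, 1)
  [6] (11, 3, 0, 1)
  [7] (0, 4, 4, 5)
  [8] (0, 4, 1, 14)
  [9] (0, 4, 1, 14)
  [10] (11, 3, 0, 1)
  [11] (0, 4, 1, 14)
  [12] (11, 3, 0, 1)
  [13] (0, 4, 4, 5)
  [14] (5, 2, 2, 9)
  [15] (3, 2, 9, 4)
  [16] (0, 4, 4, 5)
  [17] (0, 4, 4, 5)
  [18] (11, 3, 0, 1)
  [19] (5, 2, 2, 9)
  [20] (0, 4, 1, 14)

These 20 weights hit 5 W_19-dot-orbits; sizes (3, 5, 3, 5, 4):

[[1, 3, 15], [2, 8, 9, 11, 20], [4, 14, 19], [5, 6, 10, 12, 18], [7, 13, 16, 17]]


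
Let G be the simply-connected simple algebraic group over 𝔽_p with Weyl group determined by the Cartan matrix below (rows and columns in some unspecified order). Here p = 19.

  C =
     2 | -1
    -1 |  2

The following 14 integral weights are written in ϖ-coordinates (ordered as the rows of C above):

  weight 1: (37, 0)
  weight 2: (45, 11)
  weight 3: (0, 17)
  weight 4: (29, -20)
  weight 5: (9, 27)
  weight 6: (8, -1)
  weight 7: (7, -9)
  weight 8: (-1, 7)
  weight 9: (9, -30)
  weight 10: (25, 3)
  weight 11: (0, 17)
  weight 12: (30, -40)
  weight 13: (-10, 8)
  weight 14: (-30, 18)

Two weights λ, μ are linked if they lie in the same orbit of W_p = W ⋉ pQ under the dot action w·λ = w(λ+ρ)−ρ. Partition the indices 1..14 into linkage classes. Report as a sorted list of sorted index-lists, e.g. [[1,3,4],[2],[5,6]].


A_2 Cartan matrix, 2 simple roots permuted; ρ=(1,1).

Folding the 14 weights λ_j+ρ into Ā_19 (reps in the given 2-coord order):

  λ_1+ρ ↦ (1, 18) · λ_2+ρ ↦ (11, 1) · λ_3+ρ ↦ (1, 18) · λ_4+ρ ↦ (0, 8) · λ_5+ρ ↦ (9, 0) · λ_6+ρ ↦ (9, 0) · λ_7+ρ ↦ (0, 8) · λ_8+ρ ↦ (0, 8) · λ_9+ρ ↦ (9, 0) · λ_10+ρ ↦ (8, 7) · λ_11+ρ ↦ (1, 18) · λ_12+ρ ↦ (11, 1) · λ_13+ρ ↦ (9, 0) · λ_14+ρ ↦ (9, 0)

Grouping the 14 weights by Ā_19-representative: 5 linkage classes.

[[1, 3, 11], [2, 12], [4, 7, 8], [5, 6, 9, 13, 14], [10]]


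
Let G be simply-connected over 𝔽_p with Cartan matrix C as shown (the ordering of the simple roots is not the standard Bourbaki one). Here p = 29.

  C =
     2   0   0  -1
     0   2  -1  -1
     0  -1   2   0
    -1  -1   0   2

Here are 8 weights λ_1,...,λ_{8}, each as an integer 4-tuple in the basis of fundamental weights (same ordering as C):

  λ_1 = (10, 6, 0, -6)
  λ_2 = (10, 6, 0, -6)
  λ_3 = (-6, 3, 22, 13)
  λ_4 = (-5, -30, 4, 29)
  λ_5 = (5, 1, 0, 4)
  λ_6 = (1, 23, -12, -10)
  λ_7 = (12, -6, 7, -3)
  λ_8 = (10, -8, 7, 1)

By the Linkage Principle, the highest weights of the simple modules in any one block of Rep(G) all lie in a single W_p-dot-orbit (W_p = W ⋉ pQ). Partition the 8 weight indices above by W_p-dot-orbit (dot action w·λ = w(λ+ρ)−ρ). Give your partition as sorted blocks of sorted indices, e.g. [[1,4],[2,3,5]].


C ↔ A_4 under row/col permutation; |W(A_4)| = 120.

Each λ_j+ρ reduced to Ā_29; 4-tuples below use C's row order:

    1: (6, 2, 1, 5)
    2: (6, 2, 1, 5)
    3: (7, 4, 11, 2)
    4: (0, 2, 23, 3)
    5: (6, 2, 1, 5)
    6: (7, 4, 11, 2)
    7: (6, 2, 1, 5)
    8: (6, 2, 1, 5)

Grouping the 8 weights by Ā_29-representative: 3 linkage classes.

[[1, 2, 5, 7, 8], [3, 6], [4]]


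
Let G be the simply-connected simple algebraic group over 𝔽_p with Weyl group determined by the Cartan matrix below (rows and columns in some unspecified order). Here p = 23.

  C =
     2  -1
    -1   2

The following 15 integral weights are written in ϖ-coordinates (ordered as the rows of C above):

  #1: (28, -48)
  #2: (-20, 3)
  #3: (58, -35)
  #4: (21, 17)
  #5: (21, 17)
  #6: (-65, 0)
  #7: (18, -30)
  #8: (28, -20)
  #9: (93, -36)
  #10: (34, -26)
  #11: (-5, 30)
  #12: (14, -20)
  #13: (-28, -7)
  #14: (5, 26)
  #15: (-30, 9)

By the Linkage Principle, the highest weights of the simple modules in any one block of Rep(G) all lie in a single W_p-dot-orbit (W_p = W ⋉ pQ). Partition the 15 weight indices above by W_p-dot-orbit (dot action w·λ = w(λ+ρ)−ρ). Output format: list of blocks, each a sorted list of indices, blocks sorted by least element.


Root system A_2: the 2×2 matrix C matches after relabeling.

Alcove-folded reps (p=23, 15 weights, presented ϖ-order):

  λ_1 → (5, 1)
  λ_2 → (4, 15)
  λ_3 → (2, 11)
  λ_4 → (5, 1)
  λ_5 → (5, 1)
  λ_6 → (5, 1)
  λ_7 → (4, 13)
  λ_8 → (4, 13)
  λ_9 → (2, 11)
  λ_10 → (2, 11)
  λ_11 → (4, 15)
  λ_12 → (4, 15)
  λ_13 → (4, 13)
  λ_14 → (4, 13)
  λ_15 → (4, 13)

The 15 indices split into 4 linkage classes (same alcove rep ⇔ same W_23-dot-orbit):

[[1, 4, 5, 6], [2, 11, 12], [3, 9, 10], [7, 8, 13, 14, 15]]


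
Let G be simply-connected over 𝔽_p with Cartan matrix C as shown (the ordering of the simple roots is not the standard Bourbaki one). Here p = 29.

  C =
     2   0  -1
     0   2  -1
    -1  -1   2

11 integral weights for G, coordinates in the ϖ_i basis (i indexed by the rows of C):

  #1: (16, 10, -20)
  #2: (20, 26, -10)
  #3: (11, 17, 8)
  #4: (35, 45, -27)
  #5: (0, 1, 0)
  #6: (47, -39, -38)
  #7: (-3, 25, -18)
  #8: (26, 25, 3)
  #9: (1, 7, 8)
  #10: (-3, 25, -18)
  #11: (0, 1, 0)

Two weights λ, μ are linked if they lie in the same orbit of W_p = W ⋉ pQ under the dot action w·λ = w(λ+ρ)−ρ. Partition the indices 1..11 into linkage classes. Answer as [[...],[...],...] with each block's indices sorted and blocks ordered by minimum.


Cartan matrix: type A_3 (|W|=24); un-permuting the 3 rows.

Each λ_j+ρ reduced to Ā_29; 3-tuples below use C's row order:

    λ_1 → (2, 8, 9)
    λ_2 → (2, 8, 9)
    λ_3 → (2, 8, 9)
    λ_4 → (17, 7, 2)
    λ_5 → (1, 2, 1)
    λ_6 → (2, 8, 9)
    λ_7 → (17, 7, 2)
    λ_8 → (1, 2, 1)
    λ_9 → (2, 8, 9)
    λ_10 → (17, 7, 2)
    λ_11 → (1, 2, 1)

These 11 weights hit 3 W_29-dot-orbits; sizes (5, 3, 3):

[[1, 2, 3, 6, 9], [4, 7, 10], [5, 8, 11]]


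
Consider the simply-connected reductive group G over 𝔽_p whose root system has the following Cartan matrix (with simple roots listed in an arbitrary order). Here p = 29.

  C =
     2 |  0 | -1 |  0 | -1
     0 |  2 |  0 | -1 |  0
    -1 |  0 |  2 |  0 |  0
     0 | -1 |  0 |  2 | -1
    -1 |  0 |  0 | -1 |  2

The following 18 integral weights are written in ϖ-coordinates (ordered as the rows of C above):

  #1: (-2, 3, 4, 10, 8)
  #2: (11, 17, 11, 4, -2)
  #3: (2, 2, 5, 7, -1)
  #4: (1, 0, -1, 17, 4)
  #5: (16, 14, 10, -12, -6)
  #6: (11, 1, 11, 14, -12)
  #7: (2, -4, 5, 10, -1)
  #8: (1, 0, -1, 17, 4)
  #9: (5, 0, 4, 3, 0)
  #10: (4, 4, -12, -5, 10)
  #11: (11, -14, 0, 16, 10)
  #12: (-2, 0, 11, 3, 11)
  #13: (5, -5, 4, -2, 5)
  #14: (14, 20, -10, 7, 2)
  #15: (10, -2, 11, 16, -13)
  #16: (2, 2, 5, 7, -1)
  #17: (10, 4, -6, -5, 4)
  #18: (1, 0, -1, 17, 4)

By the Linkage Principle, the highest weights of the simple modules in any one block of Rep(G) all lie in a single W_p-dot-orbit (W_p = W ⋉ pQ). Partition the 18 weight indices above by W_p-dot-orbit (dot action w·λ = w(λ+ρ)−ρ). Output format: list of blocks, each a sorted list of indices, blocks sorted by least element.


Type A_5, rank 5, |W|=720; reorder rows/cols to standard.

Folding the 18 weights λ_j+ρ into Ā_29 (reps in the given 5-coord order):

  λ_1 → (1, 4, 4, 11, 8) · λ_2 → (6, 1, 5, 4, 1) · λ_3 → (3, 3, 6, 8, 0) · λ_4 → (2, 1, 0, 18, 5) · λ_5 → (1, 1, 11, 4, 11) · λ_6 → (1, 1, 11, 4, 11) · λ_7 → (3, 3, 6, 8, 0) · λ_8 → (2, 1, 0, 18, 5) · λ_9 → (6, 1, 5, 4, 1) · λ_10 → (6, 1, 5, 4, 1) · λ_11 → (1, 1, 11, 4, 11) · λ_12 → (1, 1, 11, 4, 11) · λ_13 → (6, 1, 5, 4, 1) · λ_14 → (3, 3, 6, 8, 0) · λ_15 → (1, 1, 11, 4, 11) · λ_16 → (3, 3, 6, 8, 0) · λ_17 → (6, 1, 5, 4, 1) · λ_18 → (2, 1, 0, 18, 5)

Partition of {1..18} into 5 W_29-dot-orbits:

[[1], [2, 9, 10, 13, 17], [3, 7, 14, 16], [4, 8, 18], [5, 6, 11, 12, 15]]


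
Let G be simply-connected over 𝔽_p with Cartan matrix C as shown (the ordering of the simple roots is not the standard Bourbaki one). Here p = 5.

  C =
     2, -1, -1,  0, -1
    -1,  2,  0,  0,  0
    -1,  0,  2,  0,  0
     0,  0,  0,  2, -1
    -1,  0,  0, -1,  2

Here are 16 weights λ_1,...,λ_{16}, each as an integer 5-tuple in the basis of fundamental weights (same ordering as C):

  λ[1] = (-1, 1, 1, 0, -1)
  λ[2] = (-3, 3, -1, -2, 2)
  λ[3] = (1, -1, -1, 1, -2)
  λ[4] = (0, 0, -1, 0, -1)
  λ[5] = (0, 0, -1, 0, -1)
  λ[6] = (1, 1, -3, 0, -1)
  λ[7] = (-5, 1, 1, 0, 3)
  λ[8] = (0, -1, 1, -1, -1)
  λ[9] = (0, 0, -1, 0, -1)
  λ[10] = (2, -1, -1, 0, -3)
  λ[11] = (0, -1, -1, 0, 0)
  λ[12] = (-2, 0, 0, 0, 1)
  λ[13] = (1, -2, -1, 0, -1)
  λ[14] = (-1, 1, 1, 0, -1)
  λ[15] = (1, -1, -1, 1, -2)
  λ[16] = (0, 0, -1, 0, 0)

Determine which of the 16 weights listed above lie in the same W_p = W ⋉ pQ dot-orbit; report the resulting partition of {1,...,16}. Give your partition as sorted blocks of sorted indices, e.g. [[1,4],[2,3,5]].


Cartan matrix: type D_5 (|W|=1920); un-permuting the 5 rows.

Folding the 16 weights λ_j+ρ into Ā_5 (reps in the given 5-coord order):

  λ_1+ρ ↦ (0, 2, 2, 1, 0);  λ_2+ρ ↦ (0, 2, 2, 1, 0);  λ_3+ρ ↦ (1, 0, 0, 1, 1);  λ_4+ρ ↦ (1, 1, 0, 1, 0);  λ_5+ρ ↦ (1, 1, 0, 1, 0);  λ_6+ρ ↦ (0, 2, 2, 1, 0);  λ_7+ρ ↦ (0, 2, 2, 1, 0);  λ_8+ρ ↦ (1, 0, 2, 0, 0);  λ_9+ρ ↦ (1, 1, 0, 1, 0);  λ_10+ρ ↦ (1, 0, 0, 1, 1);  λ_11+ρ ↦ (1, 0, 0, 1, 1);  λ_12+ρ ↦ (1, 0, 0, 1, 1);  λ_13+ρ ↦ (1, 1, 0, 1, 0);  λ_14+ρ ↦ (0, 2, 2, 1, 0);  λ_15+ρ ↦ (1, 0, 0, 1, 1);  λ_16+ρ ↦ (1, 1, 0, 1, 0)

Grouping the 16 weights by Ā_5-representative: 4 linkage classes.

[[1, 2, 6, 7, 14], [3, 10, 11, 12, 15], [4, 5, 9, 13, 16], [8]]


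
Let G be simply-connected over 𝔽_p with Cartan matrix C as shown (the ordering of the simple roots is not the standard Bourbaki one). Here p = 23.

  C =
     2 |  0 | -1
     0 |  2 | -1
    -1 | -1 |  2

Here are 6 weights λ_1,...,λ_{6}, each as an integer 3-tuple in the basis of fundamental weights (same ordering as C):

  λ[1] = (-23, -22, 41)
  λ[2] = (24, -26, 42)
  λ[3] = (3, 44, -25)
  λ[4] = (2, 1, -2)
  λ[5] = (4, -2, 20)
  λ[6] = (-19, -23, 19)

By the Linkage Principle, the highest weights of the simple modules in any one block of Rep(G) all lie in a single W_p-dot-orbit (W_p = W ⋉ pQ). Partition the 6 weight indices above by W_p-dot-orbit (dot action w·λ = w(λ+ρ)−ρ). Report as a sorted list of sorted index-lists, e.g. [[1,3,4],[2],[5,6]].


A_3 Cartan matrix, 3 simple roots permuted; ρ=(1,1,1).

Folding the 6 weights λ_j+ρ into Ā_23 (reps in the given 3-coord order):

  [1] (2, 1, 1);  [2] (2, 2, 18);  [3] (2, 1, 1);  [4] (2, 1, 1);  [5] (2, 2, 18);  [6] (2, 2, 18)

Partition of {1..6} into 2 W_23-dot-orbits:

[[1, 3, 4], [2, 5, 6]]


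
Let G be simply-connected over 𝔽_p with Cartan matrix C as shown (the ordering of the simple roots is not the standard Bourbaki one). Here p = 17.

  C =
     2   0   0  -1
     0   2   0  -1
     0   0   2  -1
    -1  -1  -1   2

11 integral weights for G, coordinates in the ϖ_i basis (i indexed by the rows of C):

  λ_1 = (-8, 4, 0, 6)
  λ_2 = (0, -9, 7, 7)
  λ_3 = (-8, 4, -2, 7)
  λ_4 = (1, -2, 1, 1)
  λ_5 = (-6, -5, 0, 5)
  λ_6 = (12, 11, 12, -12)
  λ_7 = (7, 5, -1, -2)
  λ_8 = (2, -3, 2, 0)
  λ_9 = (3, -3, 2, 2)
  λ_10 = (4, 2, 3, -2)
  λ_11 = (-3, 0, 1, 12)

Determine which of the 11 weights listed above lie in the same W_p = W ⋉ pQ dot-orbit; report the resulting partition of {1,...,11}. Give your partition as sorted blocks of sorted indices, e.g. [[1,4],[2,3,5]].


D_4 Cartan matrix, 4 simple roots permuted; ρ=(1,1,1,1).

Each λ_j+ρ reduced to Ā_17; 4-tuples below use C's row order:

  1: (7, 5, 1, 0) · 2: (1, 8, 8, 0) · 3: (7, 5, 1, 0) · 4: (2, 1, 2, 1) · 5: (2, 1, 2, 1) · 6: (2, 1, 2, 1) · 7: (7, 5, 1, 0) · 8: (2, 1, 2, 1) · 9: (4, 2, 3, 1) · 10: (4, 2, 3, 1) · 11: (2, 1, 2, 1)

Partition of {1..11} into 4 W_17-dot-orbits:

[[1, 3, 7], [2], [4, 5, 6, 8, 11], [9, 10]]


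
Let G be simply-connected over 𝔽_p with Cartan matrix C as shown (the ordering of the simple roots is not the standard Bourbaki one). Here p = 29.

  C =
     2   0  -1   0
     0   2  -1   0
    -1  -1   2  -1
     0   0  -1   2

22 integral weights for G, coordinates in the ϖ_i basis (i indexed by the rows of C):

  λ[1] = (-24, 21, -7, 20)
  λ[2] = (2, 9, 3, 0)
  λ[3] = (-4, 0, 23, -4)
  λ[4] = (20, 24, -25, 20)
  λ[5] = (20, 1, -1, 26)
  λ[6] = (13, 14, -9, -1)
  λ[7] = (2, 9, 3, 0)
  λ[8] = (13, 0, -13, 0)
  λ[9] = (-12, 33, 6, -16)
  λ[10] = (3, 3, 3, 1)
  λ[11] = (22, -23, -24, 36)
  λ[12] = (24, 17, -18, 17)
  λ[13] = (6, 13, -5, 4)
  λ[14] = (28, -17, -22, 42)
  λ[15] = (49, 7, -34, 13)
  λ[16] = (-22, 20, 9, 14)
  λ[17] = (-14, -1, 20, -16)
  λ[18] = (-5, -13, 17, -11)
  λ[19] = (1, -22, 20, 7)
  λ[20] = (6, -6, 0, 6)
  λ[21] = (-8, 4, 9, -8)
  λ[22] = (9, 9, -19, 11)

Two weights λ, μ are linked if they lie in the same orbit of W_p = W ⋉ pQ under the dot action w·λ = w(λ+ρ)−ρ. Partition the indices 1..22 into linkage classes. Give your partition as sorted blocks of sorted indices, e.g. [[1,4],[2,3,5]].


Dynkin diagram of C (from the 6 off-diagonal −1 entries): D_4.

Alcove-folded reps (p=29, 22 weights, presented ϖ-order):

  [1] (6, 7, 0, 8)
  [2] (3, 10, 4, 1)
  [3] (3, 1, 4, 3)
  [4] (3, 1, 4, 3)
  [5] (0, 19, 2, 6)
  [6] (6, 7, 0, 8)
  [7] (3, 10, 4, 1)
  [8] (8, 1, 2, 1)
  [9] (3, 10, 4, 1)
  [10] (4, 4, 4, 2)
  [11] (6, 7, 0, 8)
  [12] (8, 1, 2, 1)
  [13] (3, 10, 4, 1)
  [14] (6, 7, 0, 8)
  [15] (4, 4, 4, 2)
  [16] (4, 4, 4, 2)
  [17] (6, 7, 0, 8)
  [18] (4, 4, 4, 2)
  [19] (0, 19, 2, 6)
  [20] (3, 1, 4, 3)
  [21] (3, 1, 4, 3)
  [22] (4, 4, 4, 2)

6 distinct reps among the 22 weights ⇒ 6 W_29-linkage classes:

[[1, 6, 11, 14, 17], [2, 7, 9, 13], [3, 4, 20, 21], [5, 19], [8, 12], [10, 15, 16, 18, 22]]


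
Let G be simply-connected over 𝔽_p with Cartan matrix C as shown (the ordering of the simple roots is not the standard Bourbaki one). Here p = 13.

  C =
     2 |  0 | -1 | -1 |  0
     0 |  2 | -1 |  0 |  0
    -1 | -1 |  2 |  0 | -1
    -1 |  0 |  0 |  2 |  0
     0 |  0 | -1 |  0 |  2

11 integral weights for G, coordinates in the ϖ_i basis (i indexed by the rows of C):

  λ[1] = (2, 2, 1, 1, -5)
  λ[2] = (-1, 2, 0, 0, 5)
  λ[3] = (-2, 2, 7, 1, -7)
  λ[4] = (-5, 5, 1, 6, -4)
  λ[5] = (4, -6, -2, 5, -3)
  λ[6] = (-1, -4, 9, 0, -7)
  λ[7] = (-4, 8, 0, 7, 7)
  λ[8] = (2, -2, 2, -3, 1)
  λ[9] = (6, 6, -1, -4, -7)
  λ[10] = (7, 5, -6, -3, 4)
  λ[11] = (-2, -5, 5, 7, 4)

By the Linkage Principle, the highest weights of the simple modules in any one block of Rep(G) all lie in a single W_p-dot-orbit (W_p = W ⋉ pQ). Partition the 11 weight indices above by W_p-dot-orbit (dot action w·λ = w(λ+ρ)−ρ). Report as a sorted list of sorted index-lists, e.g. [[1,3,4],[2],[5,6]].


Dynkin diagram of C (from the 8 off-diagonal −1 entries): D_5.

Each λ_j+ρ reduced to Ā_13; 5-tuples below use C's row order:

  [1] (1, 1, 2, 2, 2)
  [2] (0, 3, 1, 1, 6)
  [3] (0, 3, 1, 1, 6)
  [4] (1, 1, 2, 2, 2)
  [5] (1, 1, 2, 2, 2)
  [6] (0, 3, 1, 1, 6)
  [7] (1, 1, 2, 2, 2)
  [8] (1, 1, 2, 2, 2)
  [9] (1, 1, 4, 1, 0)
  [10] (1, 1, 4, 1, 0)
  [11] (1, 1, 4, 1, 0)

Grouping the 11 weights by Ā_13-representative: 3 linkage classes.

[[1, 4, 5, 7, 8], [2, 3, 6], [9, 10, 11]]


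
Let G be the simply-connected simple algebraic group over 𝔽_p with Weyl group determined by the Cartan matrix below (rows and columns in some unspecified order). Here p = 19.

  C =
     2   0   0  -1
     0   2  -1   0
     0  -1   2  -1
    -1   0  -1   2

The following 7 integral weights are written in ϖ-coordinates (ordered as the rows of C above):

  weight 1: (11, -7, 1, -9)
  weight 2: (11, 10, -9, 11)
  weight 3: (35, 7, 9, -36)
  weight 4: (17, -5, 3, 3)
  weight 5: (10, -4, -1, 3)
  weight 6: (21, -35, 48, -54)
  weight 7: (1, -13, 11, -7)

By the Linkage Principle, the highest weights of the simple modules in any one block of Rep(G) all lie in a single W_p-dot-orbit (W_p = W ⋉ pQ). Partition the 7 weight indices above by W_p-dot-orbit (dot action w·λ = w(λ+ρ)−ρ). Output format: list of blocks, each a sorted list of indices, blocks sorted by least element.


A_4 Cartan matrix, 4 simple roots permuted; ρ=(1,1,1,1).

λ_j+ρ reflected into Ā_19 (⟨·,θ^∨⟩≤19); 4-tuples as given:

    λ_1 → (0, 6, 2, 4)
    λ_2 → (4, 5, 3, 4)
    λ_3 → (10, 0, 2, 6)
    λ_4 → (11, 0, 3, 1)
    λ_5 → (11, 0, 3, 1)
    λ_6 → (11, 0, 3, 1)
    λ_7 → (0, 6, 2, 4)

The 7 indices split into 4 linkage classes (same alcove rep ⇔ same W_19-dot-orbit):

[[1, 7], [2], [3], [4, 5, 6]]


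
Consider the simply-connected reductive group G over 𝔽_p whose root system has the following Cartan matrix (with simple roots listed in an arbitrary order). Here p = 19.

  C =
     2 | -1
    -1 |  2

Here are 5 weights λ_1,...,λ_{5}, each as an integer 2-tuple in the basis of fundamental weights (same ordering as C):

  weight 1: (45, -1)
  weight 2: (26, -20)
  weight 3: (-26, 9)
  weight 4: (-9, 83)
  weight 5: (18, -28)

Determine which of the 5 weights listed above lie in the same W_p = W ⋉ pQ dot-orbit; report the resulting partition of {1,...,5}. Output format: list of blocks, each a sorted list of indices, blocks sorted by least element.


C ↔ A_2 under row/col permutation; |W(A_2)| = 6.

Ā_19 reps of the 5 weights (A_2, coords as presented):

    λ_1 → (0, 11)
    λ_2 → (0, 11)
    λ_3 → (4, 9)
    λ_4 → (0, 11)
    λ_5 → (0, 11)

Partition of {1..5} into 2 W_19-dot-orbits:

[[1, 2, 4, 5], [3]]


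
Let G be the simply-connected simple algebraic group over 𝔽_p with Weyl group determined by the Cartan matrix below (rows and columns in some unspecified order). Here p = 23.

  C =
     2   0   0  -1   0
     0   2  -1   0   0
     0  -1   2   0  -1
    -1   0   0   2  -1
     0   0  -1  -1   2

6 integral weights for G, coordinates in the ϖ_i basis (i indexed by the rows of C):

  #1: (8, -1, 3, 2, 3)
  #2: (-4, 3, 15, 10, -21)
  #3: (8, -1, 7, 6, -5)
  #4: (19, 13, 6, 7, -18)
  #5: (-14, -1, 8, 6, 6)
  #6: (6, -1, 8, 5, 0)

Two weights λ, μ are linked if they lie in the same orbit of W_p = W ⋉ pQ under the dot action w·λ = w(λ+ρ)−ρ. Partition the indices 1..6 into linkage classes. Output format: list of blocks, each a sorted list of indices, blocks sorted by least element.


A_5 Cartan matrix, 5 simple roots permuted; ρ=(1,1,1,1,1).

Ā_23 reps of the 6 weights (A_5, coords as presented):

    λ_1 → (9, 0, 4, 3, 4)
    λ_2 → (9, 0, 4, 3, 4)
    λ_3 → (9, 0, 4, 3, 4)
    λ_4 → (2, 5, 3, 7, 2)
    λ_5 → (7, 0, 9, 6, 1)
    λ_6 → (7, 0, 9, 6, 1)

Grouping the 6 weights by Ā_23-representative: 3 linkage classes.

[[1, 2, 3], [4], [5, 6]]


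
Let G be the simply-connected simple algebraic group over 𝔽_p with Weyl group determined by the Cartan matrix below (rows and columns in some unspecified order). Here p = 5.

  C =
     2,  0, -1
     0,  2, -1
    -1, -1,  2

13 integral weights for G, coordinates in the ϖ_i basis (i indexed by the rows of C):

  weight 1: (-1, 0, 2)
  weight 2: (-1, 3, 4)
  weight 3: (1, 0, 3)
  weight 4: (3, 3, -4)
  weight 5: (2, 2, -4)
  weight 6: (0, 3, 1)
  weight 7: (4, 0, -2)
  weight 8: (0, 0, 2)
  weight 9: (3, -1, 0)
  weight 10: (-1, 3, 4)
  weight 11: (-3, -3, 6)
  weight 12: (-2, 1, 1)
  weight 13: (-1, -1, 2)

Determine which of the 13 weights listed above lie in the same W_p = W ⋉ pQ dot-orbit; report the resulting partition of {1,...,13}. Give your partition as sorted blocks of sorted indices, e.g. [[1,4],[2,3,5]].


Root system A_3: the 3×3 matrix C matches after relabeling.

W_5-reps of the 13 weights in Ā_5 (same 3-coord order as C):

  1: (0, 1, 3);  2: (4, 0, 1);  3: (0, 1, 3);  4: (1, 1, 3);  5: (0, 0, 3);  6: (1, 2, 1);  7: (4, 0, 1);  8: (1, 1, 3);  9: (4, 0, 1);  10: (4, 0, 1);  11: (0, 0, 3);  12: (1, 2, 1);  13: (0, 0, 3)

5 distinct reps among the 13 weights ⇒ 5 W_5-linkage classes:

[[1, 3], [2, 7, 9, 10], [4, 8], [5, 11, 13], [6, 12]]


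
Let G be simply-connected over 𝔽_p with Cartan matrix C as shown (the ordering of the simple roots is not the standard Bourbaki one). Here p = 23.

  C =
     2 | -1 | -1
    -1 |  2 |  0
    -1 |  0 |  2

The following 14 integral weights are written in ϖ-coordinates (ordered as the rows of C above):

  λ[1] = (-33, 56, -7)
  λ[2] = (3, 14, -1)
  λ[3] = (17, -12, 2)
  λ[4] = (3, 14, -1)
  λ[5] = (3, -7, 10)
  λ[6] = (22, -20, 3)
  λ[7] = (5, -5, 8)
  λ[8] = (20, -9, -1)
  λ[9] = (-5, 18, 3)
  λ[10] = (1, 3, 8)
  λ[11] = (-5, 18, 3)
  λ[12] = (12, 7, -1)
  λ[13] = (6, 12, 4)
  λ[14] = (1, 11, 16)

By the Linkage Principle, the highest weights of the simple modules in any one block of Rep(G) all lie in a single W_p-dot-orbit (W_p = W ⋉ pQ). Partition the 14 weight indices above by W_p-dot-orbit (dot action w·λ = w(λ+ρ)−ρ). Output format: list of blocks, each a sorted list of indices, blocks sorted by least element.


Root system A_3: the 3×3 matrix C matches after relabeling.

Alcove-folded reps (p=23, 14 weights, presented ϖ-order):

  1: (2, 4, 9);  2: (4, 15, 0);  3: (7, 11, 3);  4: (4, 15, 0);  5: (2, 4, 9);  6: (4, 15, 0);  7: (2, 4, 9);  8: (13, 8, 0);  9: (4, 15, 0);  10: (2, 4, 9);  11: (4, 15, 0);  12: (13, 8, 0);  13: (7, 11, 3);  14: (2, 4, 9)

Grouping the 14 weights by Ā_23-representative: 4 linkage classes.

[[1, 5, 7, 10, 14], [2, 4, 6, 9, 11], [3, 13], [8, 12]]


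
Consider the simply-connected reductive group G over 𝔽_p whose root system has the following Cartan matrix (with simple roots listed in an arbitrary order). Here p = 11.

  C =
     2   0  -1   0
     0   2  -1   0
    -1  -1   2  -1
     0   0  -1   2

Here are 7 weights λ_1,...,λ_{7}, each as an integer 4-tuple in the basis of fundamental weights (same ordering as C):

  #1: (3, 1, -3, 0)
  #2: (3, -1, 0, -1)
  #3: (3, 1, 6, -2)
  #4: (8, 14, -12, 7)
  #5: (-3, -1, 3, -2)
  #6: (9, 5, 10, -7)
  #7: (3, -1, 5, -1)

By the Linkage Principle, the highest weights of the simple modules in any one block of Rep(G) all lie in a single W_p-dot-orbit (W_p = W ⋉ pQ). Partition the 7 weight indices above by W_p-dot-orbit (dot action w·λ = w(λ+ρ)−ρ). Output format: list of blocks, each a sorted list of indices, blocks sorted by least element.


D_4 Cartan matrix, 4 simple roots permuted; ρ=(1,1,1,1).

Alcove-folded reps (p=11, 7 weights, presented ϖ-order):

  [1] (2, 0, 1, 1) · [2] (4, 0, 1, 0) · [3] (2, 0, 1, 1) · [4] (2, 0, 1, 1) · [5] (2, 0, 1, 1) · [6] (4, 0, 1, 0) · [7] (4, 0, 1, 0)

The 7 indices split into 2 linkage classes (same alcove rep ⇔ same W_11-dot-orbit):

[[1, 3, 4, 5], [2, 6, 7]]


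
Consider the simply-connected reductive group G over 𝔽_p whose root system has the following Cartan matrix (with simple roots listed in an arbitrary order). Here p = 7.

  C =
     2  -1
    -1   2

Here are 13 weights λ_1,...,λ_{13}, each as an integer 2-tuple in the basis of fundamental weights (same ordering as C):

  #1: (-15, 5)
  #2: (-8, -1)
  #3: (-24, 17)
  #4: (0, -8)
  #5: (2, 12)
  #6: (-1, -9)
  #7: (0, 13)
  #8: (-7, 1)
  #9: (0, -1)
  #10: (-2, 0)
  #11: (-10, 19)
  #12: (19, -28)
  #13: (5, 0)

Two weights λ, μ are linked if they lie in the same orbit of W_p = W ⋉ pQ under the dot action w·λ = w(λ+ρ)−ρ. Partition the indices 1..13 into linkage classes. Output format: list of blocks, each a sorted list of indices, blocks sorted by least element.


Cartan matrix: type A_2 (|W|=6); un-permuting the 2 rows.

λ_j+ρ reflected into Ā_7 (⟨·,θ^∨⟩≤7); 2-tuples as given:

  1: (1, 0)
  2: (0, 7)
  3: (3, 2)
  4: (6, 1)
  5: (4, 2)
  6: (6, 1)
  7: (6, 1)
  8: (2, 4)
  9: (1, 0)
  10: (1, 0)
  11: (2, 4)
  12: (6, 1)
  13: (6, 1)

6 distinct reps among the 13 weights ⇒ 6 W_7-linkage classes:

[[1, 9, 10], [2], [3], [4, 6, 7, 12, 13], [5], [8, 11]]


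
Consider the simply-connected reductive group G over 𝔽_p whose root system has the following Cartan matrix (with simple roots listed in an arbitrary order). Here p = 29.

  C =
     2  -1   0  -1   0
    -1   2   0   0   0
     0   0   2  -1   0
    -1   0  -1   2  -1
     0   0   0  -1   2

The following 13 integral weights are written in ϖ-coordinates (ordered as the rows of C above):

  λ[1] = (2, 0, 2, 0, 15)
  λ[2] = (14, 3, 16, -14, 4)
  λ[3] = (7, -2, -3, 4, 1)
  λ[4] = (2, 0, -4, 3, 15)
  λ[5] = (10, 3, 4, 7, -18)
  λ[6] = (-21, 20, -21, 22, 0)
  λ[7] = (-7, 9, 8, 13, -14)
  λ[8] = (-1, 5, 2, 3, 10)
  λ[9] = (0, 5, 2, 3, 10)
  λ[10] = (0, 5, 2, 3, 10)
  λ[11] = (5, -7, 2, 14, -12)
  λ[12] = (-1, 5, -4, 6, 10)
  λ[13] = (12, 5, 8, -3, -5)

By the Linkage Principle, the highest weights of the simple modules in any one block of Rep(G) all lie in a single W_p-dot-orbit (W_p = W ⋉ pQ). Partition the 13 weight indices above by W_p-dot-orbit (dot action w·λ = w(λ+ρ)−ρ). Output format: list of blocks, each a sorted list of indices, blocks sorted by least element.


Type D_5, rank 5, |W|=1920; reorder rows/cols to standard.

Alcove-folded reps (p=29, 13 weights, presented ϖ-order):

  λ_1+ρ ↦ (3, 1, 3, 1, 16)
  λ_2+ρ ↦ (1, 4, 4, 5, 8)
  λ_3+ρ ↦ (7, 1, 2, 3, 2)
  λ_4+ρ ↦ (3, 1, 3, 1, 16)
  λ_5+ρ ↦ (1, 4, 4, 5, 8)
  λ_6+ρ ↦ (3, 1, 3, 1, 16)
  λ_7+ρ ↦ (1, 4, 4, 5, 8)
  λ_8+ρ ↦ (0, 6, 3, 4, 11)
  λ_9+ρ ↦ (0, 6, 3, 4, 11)
  λ_10+ρ ↦ (0, 6, 3, 4, 11)
  λ_11+ρ ↦ (0, 6, 3, 4, 11)
  λ_12+ρ ↦ (0, 6, 3, 4, 11)
  λ_13+ρ ↦ (3, 6, 3, 4, 2)

5 distinct reps among the 13 weights ⇒ 5 W_29-linkage classes:

[[1, 4, 6], [2, 5, 7], [3], [8, 9, 10, 11, 12], [13]]


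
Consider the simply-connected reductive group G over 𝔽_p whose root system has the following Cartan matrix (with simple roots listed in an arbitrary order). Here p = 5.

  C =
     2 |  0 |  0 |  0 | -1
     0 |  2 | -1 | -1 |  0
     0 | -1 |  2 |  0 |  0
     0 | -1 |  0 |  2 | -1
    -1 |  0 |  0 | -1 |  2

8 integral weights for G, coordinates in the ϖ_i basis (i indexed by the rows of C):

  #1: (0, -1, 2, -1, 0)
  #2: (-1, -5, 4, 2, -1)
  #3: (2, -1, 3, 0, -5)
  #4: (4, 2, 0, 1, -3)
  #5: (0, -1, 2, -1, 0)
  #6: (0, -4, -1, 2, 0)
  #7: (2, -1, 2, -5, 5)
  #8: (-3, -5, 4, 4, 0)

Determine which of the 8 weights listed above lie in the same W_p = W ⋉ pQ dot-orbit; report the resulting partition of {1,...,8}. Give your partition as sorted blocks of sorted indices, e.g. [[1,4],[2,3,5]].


Cartan matrix: type A_5 (|W|=720); un-permuting the 5 rows.

λ_j+ρ reflected into Ā_5 (⟨·,θ^∨⟩≤5); 5-tuples as given:

  1: (1, 0, 3, 0, 1) · 2: (1, 3, 1, 0, 0) · 3: (1, 3, 1, 0, 0) · 4: (1, 0, 3, 0, 1) · 5: (1, 0, 3, 0, 1) · 6: (1, 0, 3, 0, 1) · 7: (1, 0, 3, 0, 1) · 8: (1, 3, 1, 0, 0)

These 8 weights hit 2 W_5-dot-orbits; sizes (5, 3):

[[1, 4, 5, 6, 7], [2, 3, 8]]


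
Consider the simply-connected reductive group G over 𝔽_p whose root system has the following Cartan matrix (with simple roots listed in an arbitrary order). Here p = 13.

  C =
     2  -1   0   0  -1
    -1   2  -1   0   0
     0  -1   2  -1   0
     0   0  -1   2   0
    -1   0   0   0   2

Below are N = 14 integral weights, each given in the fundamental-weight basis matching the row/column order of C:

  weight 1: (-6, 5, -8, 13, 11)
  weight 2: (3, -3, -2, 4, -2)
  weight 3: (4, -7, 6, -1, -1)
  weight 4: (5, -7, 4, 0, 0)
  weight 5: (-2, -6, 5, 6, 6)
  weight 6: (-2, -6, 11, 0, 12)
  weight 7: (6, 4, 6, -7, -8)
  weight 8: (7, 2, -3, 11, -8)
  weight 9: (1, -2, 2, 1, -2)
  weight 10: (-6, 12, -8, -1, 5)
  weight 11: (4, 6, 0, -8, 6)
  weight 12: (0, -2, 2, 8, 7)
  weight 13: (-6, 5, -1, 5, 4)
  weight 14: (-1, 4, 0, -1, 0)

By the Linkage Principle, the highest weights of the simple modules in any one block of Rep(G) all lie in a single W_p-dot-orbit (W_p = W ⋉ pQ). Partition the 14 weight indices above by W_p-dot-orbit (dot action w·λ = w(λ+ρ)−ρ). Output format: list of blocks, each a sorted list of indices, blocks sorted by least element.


Type A_5, rank 5, |W|=720; reorder rows/cols to standard.

Ā_13 reps of the 14 weights (A_5, coords as presented):

  1: (0, 5, 1, 0, 1);  2: (0, 1, 2, 2, 1);  3: (0, 5, 1, 0, 1);  4: (0, 5, 1, 0, 1);  5: (5, 1, 0, 6, 0);  6: (5, 1, 0, 6, 0);  7: (0, 5, 1, 0, 1);  8: (0, 1, 2, 2, 1);  9: (0, 1, 2, 2, 1);  10: (5, 1, 0, 6, 0);  11: (5, 1, 0, 6, 0);  12: (0, 1, 2, 2, 1);  13: (5, 1, 0, 6, 0);  14: (0, 5, 1, 0, 1)

3 distinct reps among the 14 weights ⇒ 3 W_13-linkage classes:

[[1, 3, 4, 7, 14], [2, 8, 9, 12], [5, 6, 10, 11, 13]]


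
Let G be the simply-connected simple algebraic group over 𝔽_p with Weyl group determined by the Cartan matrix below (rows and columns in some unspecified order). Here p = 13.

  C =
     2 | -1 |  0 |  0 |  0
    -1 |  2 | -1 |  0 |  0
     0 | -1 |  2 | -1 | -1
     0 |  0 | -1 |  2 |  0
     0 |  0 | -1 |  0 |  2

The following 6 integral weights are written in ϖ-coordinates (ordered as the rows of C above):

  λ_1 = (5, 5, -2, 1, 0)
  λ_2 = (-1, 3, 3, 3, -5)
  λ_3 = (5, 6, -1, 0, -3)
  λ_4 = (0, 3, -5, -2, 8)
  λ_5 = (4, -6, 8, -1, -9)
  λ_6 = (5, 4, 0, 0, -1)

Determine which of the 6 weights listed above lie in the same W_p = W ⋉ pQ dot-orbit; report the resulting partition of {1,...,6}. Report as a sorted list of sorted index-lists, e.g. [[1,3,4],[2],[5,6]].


Root system D_5: the 5×5 matrix C matches after relabeling.

Ā_13 reps of the 6 weights (D_5, coords as presented):

  [1] (5, 1, 0, 1, 0)
  [2] (0, 1, 0, 4, 4)
  [3] (5, 1, 0, 1, 0)
  [4] (0, 1, 0, 4, 4)
  [5] (0, 1, 0, 4, 4)
  [6] (5, 1, 0, 1, 0)

The 6 indices split into 2 linkage classes (same alcove rep ⇔ same W_13-dot-orbit):

[[1, 3, 6], [2, 4, 5]]


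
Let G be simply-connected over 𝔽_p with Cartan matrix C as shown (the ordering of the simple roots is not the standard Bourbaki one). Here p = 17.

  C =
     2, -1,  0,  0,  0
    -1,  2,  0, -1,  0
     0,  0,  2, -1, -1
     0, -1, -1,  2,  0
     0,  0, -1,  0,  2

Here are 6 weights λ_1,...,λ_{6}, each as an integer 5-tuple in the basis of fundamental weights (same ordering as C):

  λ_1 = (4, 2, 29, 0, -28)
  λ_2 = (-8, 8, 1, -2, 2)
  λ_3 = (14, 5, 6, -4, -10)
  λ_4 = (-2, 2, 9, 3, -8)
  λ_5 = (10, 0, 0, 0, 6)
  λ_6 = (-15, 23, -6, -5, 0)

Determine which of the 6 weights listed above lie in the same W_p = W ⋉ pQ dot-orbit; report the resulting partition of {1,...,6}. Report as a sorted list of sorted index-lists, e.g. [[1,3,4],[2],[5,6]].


Dynkin diagram of C (from the 8 off-diagonal −1 entries): A_5.

Ā_17 reps of the 6 weights (A_5, coords as presented):

  λ_1+ρ ↦ (3, 1, 5, 3, 5);  λ_2+ρ ↦ (7, 1, 1, 1, 3);  λ_3+ρ ↦ (7, 1, 1, 1, 3);  λ_4+ρ ↦ (1, 2, 3, 4, 7);  λ_5+ρ ↦ (7, 1, 1, 1, 3);  λ_6+ρ ↦ (7, 1, 1, 1, 3)

The 6 indices split into 3 linkage classes (same alcove rep ⇔ same W_17-dot-orbit):

[[1], [2, 3, 5, 6], [4]]


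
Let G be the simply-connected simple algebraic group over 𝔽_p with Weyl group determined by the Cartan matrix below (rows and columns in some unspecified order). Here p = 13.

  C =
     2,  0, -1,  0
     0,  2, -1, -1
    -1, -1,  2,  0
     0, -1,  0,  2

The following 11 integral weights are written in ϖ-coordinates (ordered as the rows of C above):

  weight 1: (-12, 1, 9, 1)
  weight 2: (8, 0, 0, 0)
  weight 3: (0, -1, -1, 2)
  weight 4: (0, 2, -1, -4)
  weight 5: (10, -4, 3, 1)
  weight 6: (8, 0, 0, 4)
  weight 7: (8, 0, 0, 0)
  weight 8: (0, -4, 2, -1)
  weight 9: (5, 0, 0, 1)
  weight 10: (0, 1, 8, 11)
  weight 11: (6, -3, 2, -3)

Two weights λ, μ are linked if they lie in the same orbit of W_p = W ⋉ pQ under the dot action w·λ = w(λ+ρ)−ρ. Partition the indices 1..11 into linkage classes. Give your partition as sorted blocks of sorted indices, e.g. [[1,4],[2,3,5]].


A_4 Cartan matrix, 4 simple roots permuted; ρ=(1,1,1,1).

Alcove-folded reps (p=13, 11 weights, presented ϖ-order):

  λ_1+ρ ↦ (9, 1, 1, 1)
  λ_2+ρ ↦ (9, 1, 1, 1)
  λ_3+ρ ↦ (1, 0, 0, 3)
  λ_4+ρ ↦ (1, 0, 0, 3)
  λ_5+ρ ↦ (9, 1, 1, 1)
  λ_6+ρ ↦ (6, 1, 1, 2)
  λ_7+ρ ↦ (9, 1, 1, 1)
  λ_8+ρ ↦ (1, 0, 0, 3)
  λ_9+ρ ↦ (6, 1, 1, 2)
  λ_10+ρ ↦ (9, 1, 1, 1)
  λ_11+ρ ↦ (6, 1, 1, 2)

The 11 indices split into 3 linkage classes (same alcove rep ⇔ same W_13-dot-orbit):

[[1, 2, 5, 7, 10], [3, 4, 8], [6, 9, 11]]


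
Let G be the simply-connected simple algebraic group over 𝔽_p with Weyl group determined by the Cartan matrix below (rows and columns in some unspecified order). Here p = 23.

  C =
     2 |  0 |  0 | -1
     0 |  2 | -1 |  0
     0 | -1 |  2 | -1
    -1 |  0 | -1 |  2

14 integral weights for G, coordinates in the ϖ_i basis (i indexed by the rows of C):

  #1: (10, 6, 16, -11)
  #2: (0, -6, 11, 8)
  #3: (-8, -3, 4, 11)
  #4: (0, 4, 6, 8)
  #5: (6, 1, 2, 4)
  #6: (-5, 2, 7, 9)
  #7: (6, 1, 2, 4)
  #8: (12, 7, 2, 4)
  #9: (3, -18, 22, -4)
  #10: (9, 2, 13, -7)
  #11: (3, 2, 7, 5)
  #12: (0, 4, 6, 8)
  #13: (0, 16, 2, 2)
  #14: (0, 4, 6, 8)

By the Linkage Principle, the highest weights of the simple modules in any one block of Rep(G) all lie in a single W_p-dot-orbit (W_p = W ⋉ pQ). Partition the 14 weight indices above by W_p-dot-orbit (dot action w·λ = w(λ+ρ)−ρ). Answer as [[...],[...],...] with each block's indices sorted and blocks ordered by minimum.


Root system A_4: the 4×4 matrix C matches after relabeling.

Ā_23 reps of the 14 weights (A_4, coords as presented):

    λ_1+ρ ↦ (1, 5, 7, 9)
    λ_2+ρ ↦ (1, 5, 7, 9)
    λ_3+ρ ↦ (7, 2, 3, 5)
    λ_4+ρ ↦ (1, 5, 7, 9)
    λ_5+ρ ↦ (7, 2, 3, 5)
    λ_6+ρ ↦ (4, 3, 8, 6)
    λ_7+ρ ↦ (7, 2, 3, 5)
    λ_8+ρ ↦ (7, 2, 3, 5)
    λ_9+ρ ↦ (0, 16, 3, 3)
    λ_10+ρ ↦ (4, 3, 8, 6)
    λ_11+ρ ↦ (4, 3, 8, 6)
    λ_12+ρ ↦ (1, 5, 7, 9)
    λ_13+ρ ↦ (0, 16, 3, 3)
    λ_14+ρ ↦ (1, 5, 7, 9)

Partition of {1..14} into 4 W_23-dot-orbits:

[[1, 2, 4, 12, 14], [3, 5, 7, 8], [6, 10, 11], [9, 13]]


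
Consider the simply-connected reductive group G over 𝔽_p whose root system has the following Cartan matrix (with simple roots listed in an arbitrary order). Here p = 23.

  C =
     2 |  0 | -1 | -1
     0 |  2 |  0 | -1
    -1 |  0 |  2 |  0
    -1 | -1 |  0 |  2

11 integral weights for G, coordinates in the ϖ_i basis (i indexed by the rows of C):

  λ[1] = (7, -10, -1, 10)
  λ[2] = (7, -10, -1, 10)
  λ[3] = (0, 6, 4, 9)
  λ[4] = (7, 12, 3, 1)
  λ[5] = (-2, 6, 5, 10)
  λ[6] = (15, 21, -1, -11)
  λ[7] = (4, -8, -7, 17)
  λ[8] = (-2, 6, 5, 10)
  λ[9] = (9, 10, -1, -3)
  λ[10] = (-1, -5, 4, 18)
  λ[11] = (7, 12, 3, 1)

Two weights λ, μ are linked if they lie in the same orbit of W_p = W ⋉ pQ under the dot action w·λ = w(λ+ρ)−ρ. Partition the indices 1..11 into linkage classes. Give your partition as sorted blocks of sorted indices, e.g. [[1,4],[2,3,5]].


Cartan matrix: type A_4 (|W|=120); un-permuting the 4 rows.

W_23-reps of the 11 weights in Ā_23 (same 4-coord order as C):

  λ_1 → (8, 9, 0, 2);  λ_2 → (8, 9, 0, 2);  λ_3 → (1, 7, 5, 10);  λ_4 → (8, 9, 0, 2);  λ_5 → (1, 7, 5, 10);  λ_6 → (1, 7, 5, 10);  λ_7 → (1, 7, 5, 10);  λ_8 → (1, 7, 5, 10);  λ_9 → (8, 9, 0, 2);  λ_10 → (0, 3, 4, 15);  λ_11 → (8, 9, 0, 2)

The 11 indices split into 3 linkage classes (same alcove rep ⇔ same W_23-dot-orbit):

[[1, 2, 4, 9, 11], [3, 5, 6, 7, 8], [10]]


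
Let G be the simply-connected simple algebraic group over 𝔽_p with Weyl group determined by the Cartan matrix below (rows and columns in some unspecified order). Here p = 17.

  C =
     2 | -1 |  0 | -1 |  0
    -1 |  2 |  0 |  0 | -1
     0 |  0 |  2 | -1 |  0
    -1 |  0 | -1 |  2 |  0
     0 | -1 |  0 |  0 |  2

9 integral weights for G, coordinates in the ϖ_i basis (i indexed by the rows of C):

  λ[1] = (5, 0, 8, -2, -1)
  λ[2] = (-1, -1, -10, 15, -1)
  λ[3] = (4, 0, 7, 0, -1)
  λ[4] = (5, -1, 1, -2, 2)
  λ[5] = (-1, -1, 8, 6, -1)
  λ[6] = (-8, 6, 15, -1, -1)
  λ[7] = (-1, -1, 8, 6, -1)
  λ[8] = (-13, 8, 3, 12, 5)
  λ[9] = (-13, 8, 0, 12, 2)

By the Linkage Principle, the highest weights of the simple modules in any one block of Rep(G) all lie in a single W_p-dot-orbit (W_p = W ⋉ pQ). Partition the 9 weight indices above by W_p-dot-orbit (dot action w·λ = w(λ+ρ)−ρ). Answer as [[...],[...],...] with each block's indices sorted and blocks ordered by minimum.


C ↔ A_5 under row/col permutation; |W(A_5)| = 720.

Each λ_j+ρ reduced to Ā_17; 5-tuples below use C's row order:

  λ_1+ρ ↦ (5, 1, 8, 1, 0) · λ_2+ρ ↦ (0, 0, 9, 7, 0) · λ_3+ρ ↦ (5, 1, 8, 1, 0) · λ_4+ρ ↦ (5, 0, 1, 1, 3) · λ_5+ρ ↦ (0, 0, 9, 7, 0) · λ_6+ρ ↦ (0, 0, 9, 7, 0) · λ_7+ρ ↦ (0, 0, 9, 7, 0) · λ_8+ρ ↦ (9, 3, 1, 1, 0) · λ_9+ρ ↦ (9, 3, 1, 1, 0)

The 9 indices split into 4 linkage classes (same alcove rep ⇔ same W_17-dot-orbit):

[[1, 3], [2, 5, 6, 7], [4], [8, 9]]
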